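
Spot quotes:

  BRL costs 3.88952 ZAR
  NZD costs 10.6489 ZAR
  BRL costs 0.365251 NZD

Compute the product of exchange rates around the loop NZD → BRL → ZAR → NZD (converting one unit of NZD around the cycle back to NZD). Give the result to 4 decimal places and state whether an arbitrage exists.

1.0000 (no arbitrage)

Around NZD → BRL → ZAR → NZD: 1 ÷ 0.365251 × 3.88952 ÷ 10.6489 = 1.000000
Product ≈ 1 (deviation 0.000%, within rounding noise).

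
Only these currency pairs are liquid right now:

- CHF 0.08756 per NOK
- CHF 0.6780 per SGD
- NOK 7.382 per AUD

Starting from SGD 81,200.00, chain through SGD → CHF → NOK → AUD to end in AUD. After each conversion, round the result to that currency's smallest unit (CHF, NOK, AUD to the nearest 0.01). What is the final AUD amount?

SGD 81,200.00 × 0.6780 = CHF 55,053.60
CHF 55,053.60 ÷ 0.08756 = NOK 628,752.86
NOK 628,752.86 ÷ 7.382 = AUD 85,173.78

AUD 85,173.78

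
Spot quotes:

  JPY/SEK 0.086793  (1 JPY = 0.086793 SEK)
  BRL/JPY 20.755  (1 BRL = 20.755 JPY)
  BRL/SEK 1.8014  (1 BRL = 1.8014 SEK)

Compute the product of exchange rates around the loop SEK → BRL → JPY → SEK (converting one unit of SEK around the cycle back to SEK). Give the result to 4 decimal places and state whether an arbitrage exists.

1.0000 (no arbitrage)

Around SEK → BRL → JPY → SEK: 1 ÷ 1.8014 × 20.755 × 0.086793 = 0.999994
Product ≈ 1 (deviation 0.001%, within rounding noise).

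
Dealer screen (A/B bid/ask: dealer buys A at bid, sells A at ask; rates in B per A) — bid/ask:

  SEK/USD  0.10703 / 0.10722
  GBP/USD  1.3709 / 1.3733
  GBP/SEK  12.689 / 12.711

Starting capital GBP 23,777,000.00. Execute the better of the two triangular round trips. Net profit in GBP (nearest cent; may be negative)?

Net profit: GBP 140,033.54

Best loop GBP → USD → SEK → GBP:
GBP 23,777,000.00 × 1.3709 (sell GBP at bid) = USD 32,595,889.30
USD 32,595,889.30 ÷ 0.10722 (buy SEK at ask) = SEK 304,009,413.36
SEK 304,009,413.36 ÷ 12.711 (buy GBP at ask) = GBP 23,917,033.54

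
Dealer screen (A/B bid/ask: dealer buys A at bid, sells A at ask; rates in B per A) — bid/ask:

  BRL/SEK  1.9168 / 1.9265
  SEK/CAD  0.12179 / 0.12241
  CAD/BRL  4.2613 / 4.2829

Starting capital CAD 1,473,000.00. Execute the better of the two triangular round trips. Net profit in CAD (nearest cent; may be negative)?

Net result: CAD -7,677.26 (no profitable arbitrage after spreads)

Best loop CAD → BRL → SEK → CAD:
CAD 1,473,000.00 × 4.2613 (sell CAD at bid) = BRL 6,276,894.90
BRL 6,276,894.90 × 1.9168 (sell BRL at bid) = SEK 12,031,552.14
SEK 12,031,552.14 × 0.12179 (sell SEK at bid) = CAD 1,465,322.74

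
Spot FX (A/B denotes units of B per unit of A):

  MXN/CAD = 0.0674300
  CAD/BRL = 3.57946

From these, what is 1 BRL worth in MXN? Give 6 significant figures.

BRL/MXN = 4.14314

1 BRL ÷ 3.57946 = 0.279372 CAD
0.279372 CAD ÷ 0.0674300 = 4.14314 MXN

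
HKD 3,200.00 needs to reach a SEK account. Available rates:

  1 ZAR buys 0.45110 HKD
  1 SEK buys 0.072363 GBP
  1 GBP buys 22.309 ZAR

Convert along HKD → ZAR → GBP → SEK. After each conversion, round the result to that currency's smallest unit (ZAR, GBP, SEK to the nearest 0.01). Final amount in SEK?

HKD 3,200.00 ÷ 0.45110 = ZAR 7,093.77
ZAR 7,093.77 ÷ 22.309 = GBP 317.98
GBP 317.98 ÷ 0.072363 = SEK 4,394.23

SEK 4,394.23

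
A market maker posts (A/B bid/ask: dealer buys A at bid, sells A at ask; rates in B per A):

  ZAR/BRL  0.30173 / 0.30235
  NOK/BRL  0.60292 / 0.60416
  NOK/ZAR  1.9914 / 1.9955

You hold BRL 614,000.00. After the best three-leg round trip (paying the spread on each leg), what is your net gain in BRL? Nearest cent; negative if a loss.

Net result: BRL -426.84 (no profitable arbitrage after spreads)

Best loop BRL → ZAR → NOK → BRL:
BRL 614,000.00 ÷ 0.30235 (buy ZAR at ask) = ZAR 2,030,759.05
ZAR 2,030,759.05 ÷ 1.9955 (buy NOK at ask) = NOK 1,017,669.28
NOK 1,017,669.28 × 0.60292 (sell NOK at bid) = BRL 613,573.16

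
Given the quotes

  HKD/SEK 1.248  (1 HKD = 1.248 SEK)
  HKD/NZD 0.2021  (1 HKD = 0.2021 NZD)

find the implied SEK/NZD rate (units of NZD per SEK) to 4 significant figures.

1 SEK ÷ 1.248 = 0.801282 HKD
0.801282 HKD × 0.2021 = 0.161939 NZD

SEK/NZD = 0.1619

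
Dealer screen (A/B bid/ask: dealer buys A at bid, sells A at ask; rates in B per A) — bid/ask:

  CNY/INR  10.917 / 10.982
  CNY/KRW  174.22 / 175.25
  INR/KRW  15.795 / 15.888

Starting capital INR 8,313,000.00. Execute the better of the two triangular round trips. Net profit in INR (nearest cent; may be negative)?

Net result: INR -12,483.46 (no profitable arbitrage after spreads)

Best loop INR → CNY → KRW → INR:
INR 8,313,000.00 ÷ 10.982 (buy CNY at ask) = CNY 756,965.94
CNY 756,965.94 × 174.22 (sell CNY at bid) = KRW 131,878,607
KRW 131,878,607 ÷ 15.888 (buy INR at ask) = INR 8,300,516.54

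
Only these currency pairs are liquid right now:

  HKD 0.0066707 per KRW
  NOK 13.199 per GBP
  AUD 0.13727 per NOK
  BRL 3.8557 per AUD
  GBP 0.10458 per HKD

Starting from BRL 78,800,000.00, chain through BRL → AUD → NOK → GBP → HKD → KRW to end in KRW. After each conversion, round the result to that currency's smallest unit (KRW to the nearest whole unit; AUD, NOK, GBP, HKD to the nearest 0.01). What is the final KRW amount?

BRL 78,800,000.00 ÷ 3.8557 = AUD 20,437,274.68
AUD 20,437,274.68 ÷ 0.13727 = NOK 148,883,766.88
NOK 148,883,766.88 ÷ 13.199 = GBP 11,279,927.79
GBP 11,279,927.79 ÷ 0.10458 = HKD 107,859,321.00
HKD 107,859,321.00 ÷ 0.0066707 = KRW 16,169,115,835

KRW 16,169,115,835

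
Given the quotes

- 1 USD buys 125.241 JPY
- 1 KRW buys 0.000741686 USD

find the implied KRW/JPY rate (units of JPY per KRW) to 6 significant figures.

KRW/JPY = 0.0928895

1 KRW × 0.000741686 = 0.000741686 USD
0.000741686 USD × 125.241 = 0.0928895 JPY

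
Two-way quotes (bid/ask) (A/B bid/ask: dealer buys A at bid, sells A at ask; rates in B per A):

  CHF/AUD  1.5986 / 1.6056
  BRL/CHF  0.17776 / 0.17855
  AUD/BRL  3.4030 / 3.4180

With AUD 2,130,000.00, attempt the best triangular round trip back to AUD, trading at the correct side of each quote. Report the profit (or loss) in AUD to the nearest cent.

Net profit: AUD 43,753.68

Best loop AUD → CHF → BRL → AUD:
AUD 2,130,000.00 ÷ 1.6056 (buy CHF at ask) = CHF 1,326,606.88
CHF 1,326,606.88 ÷ 0.17855 (buy BRL at ask) = BRL 7,429,890.09
BRL 7,429,890.09 ÷ 3.4180 (buy AUD at ask) = AUD 2,173,753.68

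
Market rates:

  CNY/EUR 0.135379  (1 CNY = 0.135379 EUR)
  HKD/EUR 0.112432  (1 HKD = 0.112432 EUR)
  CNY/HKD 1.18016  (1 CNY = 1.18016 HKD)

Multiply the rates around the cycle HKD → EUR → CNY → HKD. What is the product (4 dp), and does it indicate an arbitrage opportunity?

0.9801 (arbitrage exists)

Around HKD → EUR → CNY → HKD: 1 × 0.112432 ÷ 0.135379 × 1.18016 = 0.980121
Product < 1; profitable direction is HKD → CNY → EUR → HKD.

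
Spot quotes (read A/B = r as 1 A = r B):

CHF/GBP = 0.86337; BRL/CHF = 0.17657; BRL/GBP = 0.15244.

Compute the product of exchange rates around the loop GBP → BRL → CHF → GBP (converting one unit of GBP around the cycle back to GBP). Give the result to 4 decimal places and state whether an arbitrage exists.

Around GBP → BRL → CHF → GBP: 1 ÷ 0.15244 × 0.17657 × 0.86337 = 1.000034
Product ≈ 1 (deviation 0.003%, within rounding noise).

1.0000 (no arbitrage)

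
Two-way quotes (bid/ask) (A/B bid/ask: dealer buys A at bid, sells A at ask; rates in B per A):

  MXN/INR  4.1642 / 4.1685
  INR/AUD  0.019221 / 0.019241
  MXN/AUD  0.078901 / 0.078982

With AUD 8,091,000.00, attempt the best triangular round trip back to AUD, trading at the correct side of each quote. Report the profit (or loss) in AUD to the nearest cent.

Best loop AUD → MXN → INR → AUD:
AUD 8,091,000.00 ÷ 0.078982 (buy MXN at ask) = MXN 102,441,062.52
MXN 102,441,062.52 × 4.1642 (sell MXN at bid) = INR 426,585,072.55
INR 426,585,072.55 × 0.019221 (sell INR at bid) = AUD 8,199,391.68

Net profit: AUD 108,391.68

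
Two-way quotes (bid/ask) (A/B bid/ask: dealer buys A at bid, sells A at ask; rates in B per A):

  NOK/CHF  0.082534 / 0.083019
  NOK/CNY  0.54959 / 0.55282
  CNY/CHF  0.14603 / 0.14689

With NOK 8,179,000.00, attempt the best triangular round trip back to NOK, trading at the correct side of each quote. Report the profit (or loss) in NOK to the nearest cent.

Net profit: NOK 133,987.44

Best loop NOK → CHF → CNY → NOK:
NOK 8,179,000.00 × 0.082534 (sell NOK at bid) = CHF 675,045.59
CHF 675,045.59 ÷ 0.14689 (buy CNY at ask) = CNY 4,595,585.72
CNY 4,595,585.72 ÷ 0.55282 (buy NOK at ask) = NOK 8,312,987.44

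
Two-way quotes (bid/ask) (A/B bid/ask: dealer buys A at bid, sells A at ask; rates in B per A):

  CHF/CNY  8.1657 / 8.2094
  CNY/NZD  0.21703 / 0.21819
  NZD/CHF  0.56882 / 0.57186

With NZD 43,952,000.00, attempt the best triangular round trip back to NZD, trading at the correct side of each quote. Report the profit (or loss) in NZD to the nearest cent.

Best loop NZD → CHF → CNY → NZD:
NZD 43,952,000.00 × 0.56882 (sell NZD at bid) = CHF 25,000,776.64
CHF 25,000,776.64 × 8.1657 (sell CHF at bid) = CNY 204,148,841.81
CNY 204,148,841.81 × 0.21703 (sell CNY at bid) = NZD 44,306,423.14

Net profit: NZD 354,423.14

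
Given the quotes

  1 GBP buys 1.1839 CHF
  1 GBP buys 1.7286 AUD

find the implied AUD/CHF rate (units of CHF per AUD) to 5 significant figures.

1 AUD ÷ 1.7286 = 0.578503 GBP
0.578503 GBP × 1.1839 = 0.68489 CHF

AUD/CHF = 0.68489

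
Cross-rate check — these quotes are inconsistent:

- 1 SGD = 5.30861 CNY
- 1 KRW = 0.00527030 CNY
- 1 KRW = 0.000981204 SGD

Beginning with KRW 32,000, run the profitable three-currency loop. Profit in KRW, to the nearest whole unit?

Profitable loop is KRW → CNY → SGD → KRW:
KRW 32,000 × 0.00527030 = CNY 168.65
CNY 168.65 ÷ 5.30861 = SGD 31.77
SGD 31.77 ÷ 0.000981204 = KRW 32,378
Profit = KRW 32,378 − KRW 32,000

Profit: KRW 378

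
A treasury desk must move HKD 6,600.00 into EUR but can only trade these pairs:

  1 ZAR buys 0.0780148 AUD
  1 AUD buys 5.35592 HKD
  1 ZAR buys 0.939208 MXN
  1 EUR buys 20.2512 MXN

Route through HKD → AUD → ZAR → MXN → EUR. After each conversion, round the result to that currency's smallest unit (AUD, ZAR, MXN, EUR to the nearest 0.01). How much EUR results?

EUR 732.56

HKD 6,600.00 ÷ 5.35592 = AUD 1,232.28
AUD 1,232.28 ÷ 0.0780148 = ZAR 15,795.46
ZAR 15,795.46 × 0.939208 = MXN 14,835.22
MXN 14,835.22 ÷ 20.2512 = EUR 732.56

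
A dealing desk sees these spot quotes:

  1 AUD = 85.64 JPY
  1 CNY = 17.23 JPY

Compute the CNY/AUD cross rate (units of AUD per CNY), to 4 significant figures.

CNY/AUD = 0.2012

1 CNY × 17.23 = 17.23 JPY
17.23 JPY ÷ 85.64 = 0.201191 AUD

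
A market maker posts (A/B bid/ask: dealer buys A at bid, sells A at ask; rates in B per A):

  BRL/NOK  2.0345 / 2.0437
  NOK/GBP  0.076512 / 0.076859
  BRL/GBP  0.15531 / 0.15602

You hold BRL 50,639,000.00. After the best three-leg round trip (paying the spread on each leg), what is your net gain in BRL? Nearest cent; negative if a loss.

Best loop BRL → NOK → GBP → BRL:
BRL 50,639,000.00 × 2.0345 (sell BRL at bid) = NOK 103,025,045.50
NOK 103,025,045.50 × 0.076512 (sell NOK at bid) = GBP 7,882,652.28
GBP 7,882,652.28 ÷ 0.15602 (buy BRL at ask) = BRL 50,523,344.96

Net result: BRL -115,655.04 (no profitable arbitrage after spreads)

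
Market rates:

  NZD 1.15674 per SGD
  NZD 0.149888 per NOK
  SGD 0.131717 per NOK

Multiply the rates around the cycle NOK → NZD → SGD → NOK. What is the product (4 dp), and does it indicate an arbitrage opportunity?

Around NOK → NZD → SGD → NOK: 1 × 0.149888 ÷ 1.15674 ÷ 0.131717 = 0.983760
Product < 1; profitable direction is NOK → SGD → NZD → NOK.

0.9838 (arbitrage exists)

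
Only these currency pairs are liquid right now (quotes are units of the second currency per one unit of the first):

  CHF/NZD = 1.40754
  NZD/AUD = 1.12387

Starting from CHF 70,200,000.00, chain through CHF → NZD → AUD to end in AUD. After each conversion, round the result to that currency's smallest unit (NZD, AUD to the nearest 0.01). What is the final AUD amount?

AUD 111,048,816.98

CHF 70,200,000.00 × 1.40754 = NZD 98,809,308.00
NZD 98,809,308.00 × 1.12387 = AUD 111,048,816.98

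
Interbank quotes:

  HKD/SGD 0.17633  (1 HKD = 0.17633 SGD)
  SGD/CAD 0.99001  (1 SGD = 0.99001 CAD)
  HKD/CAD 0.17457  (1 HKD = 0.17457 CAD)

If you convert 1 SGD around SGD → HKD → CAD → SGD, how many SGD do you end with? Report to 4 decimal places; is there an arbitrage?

Around SGD → HKD → CAD → SGD: 1 ÷ 0.17633 × 0.17457 ÷ 0.99001 = 1.000009
Product ≈ 1 (deviation 0.001%, within rounding noise).

1.0000 (no arbitrage)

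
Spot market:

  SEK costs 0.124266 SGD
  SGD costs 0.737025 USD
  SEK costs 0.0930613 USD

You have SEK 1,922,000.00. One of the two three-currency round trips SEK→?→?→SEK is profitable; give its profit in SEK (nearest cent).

Profit: SEK 30,935.77

Profitable loop is SEK → USD → SGD → SEK:
SEK 1,922,000.00 × 0.0930613 = USD 178,863.82
USD 178,863.82 ÷ 0.737025 = SGD 242,683.52
SGD 242,683.52 ÷ 0.124266 = SEK 1,952,935.77
Profit = SEK 1,952,935.77 − SEK 1,922,000.00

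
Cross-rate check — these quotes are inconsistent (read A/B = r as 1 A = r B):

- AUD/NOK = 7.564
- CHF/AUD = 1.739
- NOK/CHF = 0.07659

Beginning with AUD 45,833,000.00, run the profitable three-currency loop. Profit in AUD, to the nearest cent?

Profit: AUD 341,420.82

Profitable loop is AUD → NOK → CHF → AUD:
AUD 45,833,000.00 × 7.564 = NOK 346,680,812.00
NOK 346,680,812.00 × 0.07659 = CHF 26,552,283.39
CHF 26,552,283.39 × 1.739 = AUD 46,174,420.82
Profit = AUD 46,174,420.82 − AUD 45,833,000.00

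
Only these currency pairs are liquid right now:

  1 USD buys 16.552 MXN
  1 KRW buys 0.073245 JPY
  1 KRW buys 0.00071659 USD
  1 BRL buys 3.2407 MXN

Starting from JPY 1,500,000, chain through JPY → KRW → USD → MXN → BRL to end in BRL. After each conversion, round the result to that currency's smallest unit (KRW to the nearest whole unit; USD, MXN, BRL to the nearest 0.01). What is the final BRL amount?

BRL 74,954.15

JPY 1,500,000 ÷ 0.073245 = KRW 20,479,214
KRW 20,479,214 × 0.00071659 = USD 14,675.20
USD 14,675.20 × 16.552 = MXN 242,903.91
MXN 242,903.91 ÷ 3.2407 = BRL 74,954.15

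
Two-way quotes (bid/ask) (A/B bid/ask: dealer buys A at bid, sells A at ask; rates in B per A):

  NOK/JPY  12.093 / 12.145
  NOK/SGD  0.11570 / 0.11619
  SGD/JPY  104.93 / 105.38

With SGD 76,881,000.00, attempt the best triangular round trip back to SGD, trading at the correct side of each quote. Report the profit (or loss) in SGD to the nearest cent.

Best loop SGD → JPY → NOK → SGD:
SGD 76,881,000.00 × 104.93 (sell SGD at bid) = JPY 8,067,123,330
JPY 8,067,123,330 ÷ 12.145 (buy NOK at ask) = NOK 664,234,115.27
NOK 664,234,115.27 × 0.11570 (sell NOK at bid) = SGD 76,851,887.14

Net result: SGD -29,112.86 (no profitable arbitrage after spreads)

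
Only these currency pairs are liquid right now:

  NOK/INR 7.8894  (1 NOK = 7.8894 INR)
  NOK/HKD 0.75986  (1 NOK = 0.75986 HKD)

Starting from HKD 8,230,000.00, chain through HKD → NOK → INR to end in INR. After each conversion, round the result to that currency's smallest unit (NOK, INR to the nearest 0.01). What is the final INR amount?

HKD 8,230,000.00 ÷ 0.75986 = NOK 10,830,942.54
NOK 10,830,942.54 × 7.8894 = INR 85,449,638.08

INR 85,449,638.08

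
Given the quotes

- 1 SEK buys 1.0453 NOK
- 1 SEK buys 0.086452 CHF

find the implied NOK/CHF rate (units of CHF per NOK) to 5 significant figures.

NOK/CHF = 0.082705

1 NOK ÷ 1.0453 = 0.956663 SEK
0.956663 SEK × 0.086452 = 0.0827054 CHF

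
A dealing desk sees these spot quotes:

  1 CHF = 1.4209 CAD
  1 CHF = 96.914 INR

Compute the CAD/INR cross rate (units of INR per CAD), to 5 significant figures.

1 CAD ÷ 1.4209 = 0.703779 CHF
0.703779 CHF × 96.914 = 68.2061 INR

CAD/INR = 68.206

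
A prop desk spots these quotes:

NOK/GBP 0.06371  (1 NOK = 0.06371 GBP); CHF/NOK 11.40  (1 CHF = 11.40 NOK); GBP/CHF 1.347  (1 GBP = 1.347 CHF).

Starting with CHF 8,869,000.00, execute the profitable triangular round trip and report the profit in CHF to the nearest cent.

Profitable loop is CHF → GBP → NOK → CHF:
CHF 8,869,000.00 ÷ 1.347 = GBP 6,584,261.32
GBP 6,584,261.32 ÷ 0.06371 = NOK 103,347,375.94
NOK 103,347,375.94 ÷ 11.40 = CHF 9,065,559.29
Profit = CHF 9,065,559.29 − CHF 8,869,000.00

Profit: CHF 196,559.29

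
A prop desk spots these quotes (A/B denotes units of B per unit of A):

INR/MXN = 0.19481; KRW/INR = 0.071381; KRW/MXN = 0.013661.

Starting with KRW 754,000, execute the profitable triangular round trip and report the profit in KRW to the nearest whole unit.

Profit: KRW 13,508

Profitable loop is KRW → INR → MXN → KRW:
KRW 754,000 × 0.071381 = INR 53,821.27
INR 53,821.27 × 0.19481 = MXN 10,484.92
MXN 10,484.92 ÷ 0.013661 = KRW 767,508
Profit = KRW 767,508 − KRW 754,000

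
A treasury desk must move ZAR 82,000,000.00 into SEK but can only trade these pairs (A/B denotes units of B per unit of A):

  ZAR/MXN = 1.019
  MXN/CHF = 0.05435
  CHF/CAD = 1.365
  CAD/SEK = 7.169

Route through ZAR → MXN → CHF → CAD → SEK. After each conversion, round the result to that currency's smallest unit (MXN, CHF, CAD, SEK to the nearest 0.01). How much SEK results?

ZAR 82,000,000.00 × 1.019 = MXN 83,558,000.00
MXN 83,558,000.00 × 0.05435 = CHF 4,541,377.30
CHF 4,541,377.30 × 1.365 = CAD 6,198,980.01
CAD 6,198,980.01 × 7.169 = SEK 44,440,487.69

SEK 44,440,487.69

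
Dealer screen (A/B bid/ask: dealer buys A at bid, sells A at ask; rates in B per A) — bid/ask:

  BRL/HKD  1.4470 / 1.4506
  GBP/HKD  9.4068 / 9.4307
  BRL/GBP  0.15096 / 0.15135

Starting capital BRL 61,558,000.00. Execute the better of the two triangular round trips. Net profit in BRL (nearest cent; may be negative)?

Best loop BRL → HKD → GBP → BRL:
BRL 61,558,000.00 × 1.4470 (sell BRL at bid) = HKD 89,074,426.00
HKD 89,074,426.00 ÷ 9.4307 (buy GBP at ask) = GBP 9,445,155.29
GBP 9,445,155.29 ÷ 0.15135 (buy BRL at ask) = BRL 62,406,047.51

Net profit: BRL 848,047.51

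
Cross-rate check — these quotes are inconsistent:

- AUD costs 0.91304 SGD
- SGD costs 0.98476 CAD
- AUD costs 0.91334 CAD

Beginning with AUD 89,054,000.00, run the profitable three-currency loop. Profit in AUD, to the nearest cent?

Profitable loop is AUD → CAD → SGD → AUD:
AUD 89,054,000.00 × 0.91334 = CAD 81,336,580.36
CAD 81,336,580.36 ÷ 0.98476 = SGD 82,595,333.24
SGD 82,595,333.24 ÷ 0.91304 = AUD 90,461,900.07
Profit = AUD 90,461,900.07 − AUD 89,054,000.00

Profit: AUD 1,407,900.07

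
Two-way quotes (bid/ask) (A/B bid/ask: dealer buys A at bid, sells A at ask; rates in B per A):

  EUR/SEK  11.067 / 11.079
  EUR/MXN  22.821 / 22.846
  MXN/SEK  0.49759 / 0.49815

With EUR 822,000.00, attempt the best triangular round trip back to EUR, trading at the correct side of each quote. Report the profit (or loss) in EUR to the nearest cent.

Net profit: EUR 20,514.86

Best loop EUR → MXN → SEK → EUR:
EUR 822,000.00 × 22.821 (sell EUR at bid) = MXN 18,758,862.00
MXN 18,758,862.00 × 0.49759 (sell MXN at bid) = SEK 9,334,222.14
SEK 9,334,222.14 ÷ 11.079 (buy EUR at ask) = EUR 842,514.86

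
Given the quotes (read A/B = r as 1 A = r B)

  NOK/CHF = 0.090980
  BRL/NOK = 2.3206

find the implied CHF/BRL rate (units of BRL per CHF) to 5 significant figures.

CHF/BRL = 4.7365

1 CHF ÷ 0.090980 = 10.9914 NOK
10.9914 NOK ÷ 2.3206 = 4.73646 BRL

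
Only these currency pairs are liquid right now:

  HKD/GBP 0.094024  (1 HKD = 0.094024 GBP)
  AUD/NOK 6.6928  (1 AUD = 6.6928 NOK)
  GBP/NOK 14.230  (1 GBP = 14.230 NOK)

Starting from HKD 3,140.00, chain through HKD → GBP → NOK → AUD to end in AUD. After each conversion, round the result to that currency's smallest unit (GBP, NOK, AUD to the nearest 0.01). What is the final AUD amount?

HKD 3,140.00 × 0.094024 = GBP 295.24
GBP 295.24 × 14.230 = NOK 4,201.27
NOK 4,201.27 ÷ 6.6928 = AUD 627.73

AUD 627.73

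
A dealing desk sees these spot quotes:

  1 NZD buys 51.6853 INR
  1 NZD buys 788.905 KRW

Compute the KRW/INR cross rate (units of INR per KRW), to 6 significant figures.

KRW/INR = 0.0655152

1 KRW ÷ 788.905 = 0.00126758 NZD
0.00126758 NZD × 51.6853 = 0.0655152 INR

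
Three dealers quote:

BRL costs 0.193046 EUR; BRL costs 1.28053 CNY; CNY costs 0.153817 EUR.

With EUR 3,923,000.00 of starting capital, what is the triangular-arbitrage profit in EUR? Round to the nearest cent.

Profit: EUR 79,686.67

Profitable loop is EUR → BRL → CNY → EUR:
EUR 3,923,000.00 ÷ 0.193046 = BRL 20,321,581.38
BRL 20,321,581.38 × 1.28053 = CNY 26,022,394.61
CNY 26,022,394.61 × 0.153817 = EUR 4,002,686.67
Profit = EUR 4,002,686.67 − EUR 3,923,000.00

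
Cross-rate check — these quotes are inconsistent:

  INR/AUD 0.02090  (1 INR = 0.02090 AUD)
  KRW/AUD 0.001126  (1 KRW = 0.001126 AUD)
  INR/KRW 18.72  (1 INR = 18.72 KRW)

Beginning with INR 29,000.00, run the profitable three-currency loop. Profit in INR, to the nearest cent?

Profitable loop is INR → KRW → AUD → INR:
INR 29,000.00 × 18.72 = KRW 542,880
KRW 542,880 × 0.001126 = AUD 611.28
AUD 611.28 ÷ 0.02090 = INR 29,247.98
Profit = INR 29,247.98 − INR 29,000.00

Profit: INR 247.98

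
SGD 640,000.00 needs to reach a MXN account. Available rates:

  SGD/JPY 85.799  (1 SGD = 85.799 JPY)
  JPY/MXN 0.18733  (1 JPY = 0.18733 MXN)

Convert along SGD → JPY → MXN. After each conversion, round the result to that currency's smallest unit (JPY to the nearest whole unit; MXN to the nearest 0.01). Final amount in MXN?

MXN 10,286,545.07

SGD 640,000.00 × 85.799 = JPY 54,911,360
JPY 54,911,360 × 0.18733 = MXN 10,286,545.07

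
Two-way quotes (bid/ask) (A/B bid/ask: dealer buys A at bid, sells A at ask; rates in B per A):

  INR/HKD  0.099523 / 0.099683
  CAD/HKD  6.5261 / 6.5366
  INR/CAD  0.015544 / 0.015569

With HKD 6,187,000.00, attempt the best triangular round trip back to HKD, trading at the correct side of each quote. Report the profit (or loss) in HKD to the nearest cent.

Best loop HKD → INR → CAD → HKD:
HKD 6,187,000.00 ÷ 0.099683 (buy INR at ask) = INR 62,066,751.60
INR 62,066,751.60 × 0.015544 (sell INR at bid) = CAD 964,765.59
CAD 964,765.59 × 6.5261 (sell CAD at bid) = HKD 6,296,156.70

Net profit: HKD 109,156.70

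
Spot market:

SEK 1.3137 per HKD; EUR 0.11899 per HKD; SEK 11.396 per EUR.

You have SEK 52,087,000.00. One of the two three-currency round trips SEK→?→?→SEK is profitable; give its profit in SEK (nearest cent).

Profit: SEK 1,677,554.28

Profitable loop is SEK → HKD → EUR → SEK:
SEK 52,087,000.00 ÷ 1.3137 = HKD 39,649,082.74
HKD 39,649,082.74 × 0.11899 = EUR 4,717,844.36
EUR 4,717,844.36 × 11.396 = SEK 53,764,554.28
Profit = SEK 53,764,554.28 − SEK 52,087,000.00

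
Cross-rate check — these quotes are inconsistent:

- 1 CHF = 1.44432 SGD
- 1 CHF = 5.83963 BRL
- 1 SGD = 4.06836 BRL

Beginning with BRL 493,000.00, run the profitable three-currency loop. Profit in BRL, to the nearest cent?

Profit: BRL 3,071.63

Profitable loop is BRL → CHF → SGD → BRL:
BRL 493,000.00 ÷ 5.83963 = CHF 84,423.16
CHF 84,423.16 × 1.44432 = SGD 121,934.05
SGD 121,934.05 × 4.06836 = BRL 496,071.63
Profit = BRL 496,071.63 − BRL 493,000.00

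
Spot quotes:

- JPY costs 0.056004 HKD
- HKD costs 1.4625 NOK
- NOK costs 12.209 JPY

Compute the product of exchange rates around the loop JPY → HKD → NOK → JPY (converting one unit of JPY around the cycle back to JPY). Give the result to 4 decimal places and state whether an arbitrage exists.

1.0000 (no arbitrage)

Around JPY → HKD → NOK → JPY: 1 × 0.056004 × 1.4625 × 12.209 = 0.999989
Product ≈ 1 (deviation 0.001%, within rounding noise).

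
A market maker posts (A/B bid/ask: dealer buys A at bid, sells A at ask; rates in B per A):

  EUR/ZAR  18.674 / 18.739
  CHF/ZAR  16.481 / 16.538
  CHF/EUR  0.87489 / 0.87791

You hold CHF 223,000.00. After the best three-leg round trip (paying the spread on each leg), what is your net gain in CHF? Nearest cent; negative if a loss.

Net profit: CHF 404.55

Best loop CHF → ZAR → EUR → CHF:
CHF 223,000.00 × 16.481 (sell CHF at bid) = ZAR 3,675,263.00
ZAR 3,675,263.00 ÷ 18.739 (buy EUR at ask) = EUR 196,129.09
EUR 196,129.09 ÷ 0.87791 (buy CHF at ask) = CHF 223,404.55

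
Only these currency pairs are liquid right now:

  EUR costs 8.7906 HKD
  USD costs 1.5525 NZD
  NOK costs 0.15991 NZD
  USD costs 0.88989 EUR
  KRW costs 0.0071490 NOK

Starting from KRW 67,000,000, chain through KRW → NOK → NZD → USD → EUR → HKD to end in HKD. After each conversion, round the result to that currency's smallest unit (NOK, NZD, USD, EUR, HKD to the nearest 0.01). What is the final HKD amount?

HKD 385,939.25

KRW 67,000,000 × 0.0071490 = NOK 478,983.00
NOK 478,983.00 × 0.15991 = NZD 76,594.17
NZD 76,594.17 ÷ 1.5525 = USD 49,336.02
USD 49,336.02 × 0.88989 = EUR 43,903.63
EUR 43,903.63 × 8.7906 = HKD 385,939.25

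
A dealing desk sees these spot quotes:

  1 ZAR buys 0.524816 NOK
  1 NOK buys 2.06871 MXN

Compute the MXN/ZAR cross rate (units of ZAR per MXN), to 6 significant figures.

MXN/ZAR = 0.921071

1 MXN ÷ 2.06871 = 0.483393 NOK
0.483393 NOK ÷ 0.524816 = 0.921071 ZAR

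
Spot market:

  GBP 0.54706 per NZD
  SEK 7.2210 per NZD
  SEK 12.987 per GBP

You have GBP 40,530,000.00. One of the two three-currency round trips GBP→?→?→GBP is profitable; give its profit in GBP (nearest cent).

Profit: GBP 663,637.89

Profitable loop is GBP → NZD → SEK → GBP:
GBP 40,530,000.00 ÷ 0.54706 = NZD 74,086,937.45
NZD 74,086,937.45 × 7.2210 = SEK 534,981,775.31
SEK 534,981,775.31 ÷ 12.987 = GBP 41,193,637.89
Profit = GBP 41,193,637.89 − GBP 40,530,000.00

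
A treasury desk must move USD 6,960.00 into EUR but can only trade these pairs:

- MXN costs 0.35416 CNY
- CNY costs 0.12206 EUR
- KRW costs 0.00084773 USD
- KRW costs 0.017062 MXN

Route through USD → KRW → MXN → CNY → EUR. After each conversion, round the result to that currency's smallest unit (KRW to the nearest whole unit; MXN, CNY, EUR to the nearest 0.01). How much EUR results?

EUR 6,055.56

USD 6,960.00 ÷ 0.00084773 = KRW 8,210,161
KRW 8,210,161 × 0.017062 = MXN 140,081.77
MXN 140,081.77 × 0.35416 = CNY 49,611.36
CNY 49,611.36 × 0.12206 = EUR 6,055.56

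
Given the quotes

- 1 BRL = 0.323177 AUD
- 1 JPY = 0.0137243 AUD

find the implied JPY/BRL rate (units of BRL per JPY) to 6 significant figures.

JPY/BRL = 0.0424668

1 JPY × 0.0137243 = 0.0137243 AUD
0.0137243 AUD ÷ 0.323177 = 0.0424668 BRL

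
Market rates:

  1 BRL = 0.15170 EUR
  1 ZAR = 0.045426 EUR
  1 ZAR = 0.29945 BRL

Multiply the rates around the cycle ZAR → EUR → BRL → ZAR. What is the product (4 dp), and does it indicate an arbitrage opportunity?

Around ZAR → EUR → BRL → ZAR: 1 × 0.045426 ÷ 0.15170 ÷ 0.29945 = 0.999988
Product ≈ 1 (deviation 0.001%, within rounding noise).

1.0000 (no arbitrage)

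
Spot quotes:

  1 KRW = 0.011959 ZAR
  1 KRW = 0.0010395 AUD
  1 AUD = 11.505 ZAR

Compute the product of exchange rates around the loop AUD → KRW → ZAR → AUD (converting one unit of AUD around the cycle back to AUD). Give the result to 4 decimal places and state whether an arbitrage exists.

Around AUD → KRW → ZAR → AUD: 1 ÷ 0.0010395 × 0.011959 ÷ 11.505 = 0.999963
Product ≈ 1 (deviation 0.004%, within rounding noise).

1.0000 (no arbitrage)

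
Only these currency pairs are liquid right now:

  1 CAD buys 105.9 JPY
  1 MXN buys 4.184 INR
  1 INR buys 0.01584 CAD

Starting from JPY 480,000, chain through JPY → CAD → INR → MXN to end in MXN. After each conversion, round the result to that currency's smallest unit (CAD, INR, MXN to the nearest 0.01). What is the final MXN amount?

MXN 68,390.95

JPY 480,000 ÷ 105.9 = CAD 4,532.58
CAD 4,532.58 ÷ 0.01584 = INR 286,147.73
INR 286,147.73 ÷ 4.184 = MXN 68,390.95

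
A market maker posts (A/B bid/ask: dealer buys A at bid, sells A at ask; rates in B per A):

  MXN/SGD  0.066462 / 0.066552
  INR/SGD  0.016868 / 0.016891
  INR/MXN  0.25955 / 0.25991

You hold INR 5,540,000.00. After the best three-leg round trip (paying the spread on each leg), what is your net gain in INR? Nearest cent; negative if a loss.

Net profit: INR 117,816.29

Best loop INR → MXN → SGD → INR:
INR 5,540,000.00 × 0.25955 (sell INR at bid) = MXN 1,437,907.00
MXN 1,437,907.00 × 0.066462 (sell MXN at bid) = SGD 95,566.18
SGD 95,566.18 ÷ 0.016891 (buy INR at ask) = INR 5,657,816.29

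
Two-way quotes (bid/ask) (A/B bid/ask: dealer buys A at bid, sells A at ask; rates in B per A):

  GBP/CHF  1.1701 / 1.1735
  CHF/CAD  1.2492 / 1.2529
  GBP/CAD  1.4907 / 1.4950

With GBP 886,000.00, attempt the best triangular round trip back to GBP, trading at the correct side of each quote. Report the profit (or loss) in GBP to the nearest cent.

Net profit: GBP 12,306.35

Best loop GBP → CAD → CHF → GBP:
GBP 886,000.00 × 1.4907 (sell GBP at bid) = CAD 1,320,760.20
CAD 1,320,760.20 ÷ 1.2529 (buy CHF at ask) = CHF 1,054,162.50
CHF 1,054,162.50 ÷ 1.1735 (buy GBP at ask) = GBP 898,306.35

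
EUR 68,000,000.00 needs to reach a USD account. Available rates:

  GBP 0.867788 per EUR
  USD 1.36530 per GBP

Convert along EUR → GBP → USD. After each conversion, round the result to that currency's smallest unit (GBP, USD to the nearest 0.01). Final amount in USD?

USD 80,565,785.04

EUR 68,000,000.00 × 0.867788 = GBP 59,009,584.00
GBP 59,009,584.00 × 1.36530 = USD 80,565,785.04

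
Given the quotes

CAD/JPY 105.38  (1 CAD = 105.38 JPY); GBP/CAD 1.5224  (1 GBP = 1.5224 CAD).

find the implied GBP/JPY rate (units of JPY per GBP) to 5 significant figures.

GBP/JPY = 160.43

1 GBP × 1.5224 = 1.5224 CAD
1.5224 CAD × 105.38 = 160.431 JPY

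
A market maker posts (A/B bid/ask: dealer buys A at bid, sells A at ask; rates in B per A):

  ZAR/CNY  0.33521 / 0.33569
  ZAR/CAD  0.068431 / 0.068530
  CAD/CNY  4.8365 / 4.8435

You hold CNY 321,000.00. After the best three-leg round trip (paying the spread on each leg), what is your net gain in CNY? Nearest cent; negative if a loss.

Net profit: CNY 3,176.82

Best loop CNY → CAD → ZAR → CNY:
CNY 321,000.00 ÷ 4.8435 (buy CAD at ask) = CAD 66,274.39
CAD 66,274.39 ÷ 0.068530 (buy ZAR at ask) = ZAR 967,085.78
ZAR 967,085.78 × 0.33521 (sell ZAR at bid) = CNY 324,176.82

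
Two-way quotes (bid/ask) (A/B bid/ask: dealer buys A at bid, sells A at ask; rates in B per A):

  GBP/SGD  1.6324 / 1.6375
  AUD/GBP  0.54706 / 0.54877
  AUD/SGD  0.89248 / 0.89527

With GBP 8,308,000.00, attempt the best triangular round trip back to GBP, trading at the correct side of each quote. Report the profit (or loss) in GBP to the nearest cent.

Net result: GBP -20,872.83 (no profitable arbitrage after spreads)

Best loop GBP → SGD → AUD → GBP:
GBP 8,308,000.00 × 1.6324 (sell GBP at bid) = SGD 13,561,979.20
SGD 13,561,979.20 ÷ 0.89527 (buy AUD at ask) = AUD 15,148,479.45
AUD 15,148,479.45 × 0.54706 (sell AUD at bid) = GBP 8,287,127.17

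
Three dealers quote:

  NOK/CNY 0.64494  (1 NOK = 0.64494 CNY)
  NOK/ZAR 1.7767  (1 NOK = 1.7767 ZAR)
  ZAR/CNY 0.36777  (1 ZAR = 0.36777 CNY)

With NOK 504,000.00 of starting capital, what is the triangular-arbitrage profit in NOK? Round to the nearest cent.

Profit: NOK 6,624.47

Profitable loop is NOK → ZAR → CNY → NOK:
NOK 504,000.00 × 1.7767 = ZAR 895,456.80
ZAR 895,456.80 × 0.36777 = CNY 329,322.15
CNY 329,322.15 ÷ 0.64494 = NOK 510,624.47
Profit = NOK 510,624.47 − NOK 504,000.00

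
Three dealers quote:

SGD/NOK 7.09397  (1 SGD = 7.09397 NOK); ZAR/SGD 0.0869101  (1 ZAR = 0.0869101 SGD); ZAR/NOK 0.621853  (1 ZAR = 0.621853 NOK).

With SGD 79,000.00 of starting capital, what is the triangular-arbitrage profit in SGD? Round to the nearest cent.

Profitable loop is SGD → ZAR → NOK → SGD:
SGD 79,000.00 ÷ 0.0869101 = ZAR 908,985.26
ZAR 908,985.26 × 0.621853 = NOK 565,255.21
NOK 565,255.21 ÷ 7.09397 = SGD 79,681.08
Profit = SGD 79,681.08 − SGD 79,000.00

Profit: SGD 681.08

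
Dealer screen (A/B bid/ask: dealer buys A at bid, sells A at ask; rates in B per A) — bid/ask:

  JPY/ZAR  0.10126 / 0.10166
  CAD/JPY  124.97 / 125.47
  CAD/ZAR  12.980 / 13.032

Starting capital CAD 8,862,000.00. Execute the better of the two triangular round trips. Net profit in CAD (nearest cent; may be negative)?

Best loop CAD → ZAR → JPY → CAD:
CAD 8,862,000.00 × 12.980 (sell CAD at bid) = ZAR 115,028,760.00
ZAR 115,028,760.00 ÷ 0.10166 (buy JPY at ask) = JPY 1,131,504,623
JPY 1,131,504,623 ÷ 125.47 (buy CAD at ask) = CAD 9,018,128.82

Net profit: CAD 156,128.82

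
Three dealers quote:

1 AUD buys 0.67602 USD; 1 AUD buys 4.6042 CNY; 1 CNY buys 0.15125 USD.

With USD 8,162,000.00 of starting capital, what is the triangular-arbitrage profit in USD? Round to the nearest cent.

Profitable loop is USD → AUD → CNY → USD:
USD 8,162,000.00 ÷ 0.67602 = AUD 12,073,607.29
AUD 12,073,607.29 × 4.6042 = CNY 55,589,302.68
CNY 55,589,302.68 × 0.15125 = USD 8,407,882.03
Profit = USD 8,407,882.03 − USD 8,162,000.00

Profit: USD 245,882.03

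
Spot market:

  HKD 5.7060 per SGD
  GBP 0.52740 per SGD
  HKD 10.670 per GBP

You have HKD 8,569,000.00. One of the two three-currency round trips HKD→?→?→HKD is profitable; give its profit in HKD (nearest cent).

Profitable loop is HKD → GBP → SGD → HKD:
HKD 8,569,000.00 ÷ 10.670 = GBP 803,092.78
GBP 803,092.78 ÷ 0.52740 = SGD 1,522,739.45
SGD 1,522,739.45 × 5.7060 = HKD 8,688,751.28
Profit = HKD 8,688,751.28 − HKD 8,569,000.00

Profit: HKD 119,751.28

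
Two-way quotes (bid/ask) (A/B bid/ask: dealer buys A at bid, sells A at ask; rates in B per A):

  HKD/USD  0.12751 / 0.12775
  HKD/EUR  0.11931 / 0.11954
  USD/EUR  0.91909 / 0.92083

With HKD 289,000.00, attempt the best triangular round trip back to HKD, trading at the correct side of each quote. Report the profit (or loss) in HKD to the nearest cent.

Best loop HKD → EUR → USD → HKD:
HKD 289,000.00 × 0.11931 (sell HKD at bid) = EUR 34,480.59
EUR 34,480.59 ÷ 0.92083 (buy USD at ask) = USD 37,445.12
USD 37,445.12 ÷ 0.12775 (buy HKD at ask) = HKD 293,112.49

Net profit: HKD 4,112.49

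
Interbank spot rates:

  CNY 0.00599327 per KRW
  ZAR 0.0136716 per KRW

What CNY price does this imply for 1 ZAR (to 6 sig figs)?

1 ZAR ÷ 0.0136716 = 73.1443 KRW
73.1443 KRW × 0.00599327 = 0.438374 CNY

ZAR/CNY = 0.438374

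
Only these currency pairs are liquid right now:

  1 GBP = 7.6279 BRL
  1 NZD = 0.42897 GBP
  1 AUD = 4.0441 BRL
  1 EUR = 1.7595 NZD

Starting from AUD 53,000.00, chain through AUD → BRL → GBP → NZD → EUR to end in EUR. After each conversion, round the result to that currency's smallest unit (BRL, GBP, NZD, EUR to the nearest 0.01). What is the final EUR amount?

EUR 37,228.58

AUD 53,000.00 × 4.0441 = BRL 214,337.30
BRL 214,337.30 ÷ 7.6279 = GBP 28,099.12
GBP 28,099.12 ÷ 0.42897 = NZD 65,503.69
NZD 65,503.69 ÷ 1.7595 = EUR 37,228.58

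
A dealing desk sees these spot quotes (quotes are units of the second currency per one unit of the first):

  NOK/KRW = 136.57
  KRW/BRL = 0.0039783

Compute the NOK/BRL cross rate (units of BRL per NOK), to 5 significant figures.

1 NOK × 136.57 = 136.57 KRW
136.57 KRW × 0.0039783 = 0.543316 BRL

NOK/BRL = 0.54332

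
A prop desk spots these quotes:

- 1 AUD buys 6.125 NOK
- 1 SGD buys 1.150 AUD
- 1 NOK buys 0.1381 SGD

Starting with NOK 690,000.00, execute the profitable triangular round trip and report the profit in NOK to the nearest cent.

Profitable loop is NOK → AUD → SGD → NOK:
NOK 690,000.00 ÷ 6.125 = AUD 112,653.06
AUD 112,653.06 ÷ 1.150 = SGD 97,959.18
SGD 97,959.18 ÷ 0.1381 = NOK 709,335.15
Profit = NOK 709,335.15 − NOK 690,000.00

Profit: NOK 19,335.15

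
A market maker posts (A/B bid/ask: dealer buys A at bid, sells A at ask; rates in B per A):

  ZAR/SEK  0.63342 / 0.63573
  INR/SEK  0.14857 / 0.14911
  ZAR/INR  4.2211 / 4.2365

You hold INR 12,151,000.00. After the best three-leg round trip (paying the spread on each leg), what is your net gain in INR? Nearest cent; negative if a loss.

Best loop INR → ZAR → SEK → INR:
INR 12,151,000.00 ÷ 4.2365 (buy ZAR at ask) = ZAR 2,868,169.48
ZAR 2,868,169.48 × 0.63342 (sell ZAR at bid) = SEK 1,816,755.91
SEK 1,816,755.91 ÷ 0.14911 (buy INR at ask) = INR 12,183,997.80

Net profit: INR 32,997.80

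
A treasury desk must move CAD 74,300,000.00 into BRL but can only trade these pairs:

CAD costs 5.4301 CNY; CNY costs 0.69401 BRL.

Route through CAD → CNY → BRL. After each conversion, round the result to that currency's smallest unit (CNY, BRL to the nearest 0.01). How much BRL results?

BRL 280,002,796.98

CAD 74,300,000.00 × 5.4301 = CNY 403,456,430.00
CNY 403,456,430.00 × 0.69401 = BRL 280,002,796.98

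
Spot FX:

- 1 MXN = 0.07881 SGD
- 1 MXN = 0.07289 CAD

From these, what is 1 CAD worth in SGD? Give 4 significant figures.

1 CAD ÷ 0.07289 = 13.7193 MXN
13.7193 MXN × 0.07881 = 1.08122 SGD

CAD/SGD = 1.081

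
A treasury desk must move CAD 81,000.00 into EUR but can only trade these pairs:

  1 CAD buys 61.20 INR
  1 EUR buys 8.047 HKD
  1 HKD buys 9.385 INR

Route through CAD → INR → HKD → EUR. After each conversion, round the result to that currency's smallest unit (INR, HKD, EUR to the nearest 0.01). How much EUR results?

EUR 65,639.94

CAD 81,000.00 × 61.20 = INR 4,957,200.00
INR 4,957,200.00 ÷ 9.385 = HKD 528,204.58
HKD 528,204.58 ÷ 8.047 = EUR 65,639.94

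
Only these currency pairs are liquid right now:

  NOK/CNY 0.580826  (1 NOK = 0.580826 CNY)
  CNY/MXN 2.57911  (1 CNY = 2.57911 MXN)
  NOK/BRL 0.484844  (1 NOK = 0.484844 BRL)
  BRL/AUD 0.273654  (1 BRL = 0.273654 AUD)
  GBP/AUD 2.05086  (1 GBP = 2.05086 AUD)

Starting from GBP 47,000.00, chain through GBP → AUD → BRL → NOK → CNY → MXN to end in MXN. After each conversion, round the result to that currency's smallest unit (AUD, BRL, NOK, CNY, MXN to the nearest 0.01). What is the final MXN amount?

MXN 1,088,293.33

GBP 47,000.00 × 2.05086 = AUD 96,390.42
AUD 96,390.42 ÷ 0.273654 = BRL 352,234.65
BRL 352,234.65 ÷ 0.484844 = NOK 726,490.69
NOK 726,490.69 × 0.580826 = CNY 421,964.68
CNY 421,964.68 × 2.57911 = MXN 1,088,293.33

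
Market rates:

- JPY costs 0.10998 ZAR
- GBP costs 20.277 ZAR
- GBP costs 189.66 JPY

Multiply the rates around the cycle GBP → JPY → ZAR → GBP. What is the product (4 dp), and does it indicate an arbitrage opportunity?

1.0287 (arbitrage exists)

Around GBP → JPY → ZAR → GBP: 1 × 189.66 × 0.10998 ÷ 20.277 = 1.028693
Product > 1; profitable direction is GBP → JPY → ZAR → GBP.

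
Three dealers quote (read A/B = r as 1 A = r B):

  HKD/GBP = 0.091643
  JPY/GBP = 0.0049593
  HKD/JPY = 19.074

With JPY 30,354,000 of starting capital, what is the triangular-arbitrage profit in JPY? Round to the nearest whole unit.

Profitable loop is JPY → GBP → HKD → JPY:
JPY 30,354,000 × 0.0049593 = GBP 150,534.59
GBP 150,534.59 ÷ 0.091643 = HKD 1,642,619.65
HKD 1,642,619.65 × 19.074 = JPY 31,331,327
Profit = JPY 31,331,327 − JPY 30,354,000

Profit: JPY 977,327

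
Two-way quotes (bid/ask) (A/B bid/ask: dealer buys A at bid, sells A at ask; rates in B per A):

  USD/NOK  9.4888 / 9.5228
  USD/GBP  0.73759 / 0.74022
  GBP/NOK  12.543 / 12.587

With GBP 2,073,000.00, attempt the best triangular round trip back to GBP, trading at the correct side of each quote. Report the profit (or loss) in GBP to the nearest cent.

Best loop GBP → USD → NOK → GBP:
GBP 2,073,000.00 ÷ 0.74022 (buy USD at ask) = USD 2,800,518.76
USD 2,800,518.76 × 9.4888 (sell USD at bid) = NOK 26,573,562.45
NOK 26,573,562.45 ÷ 12.587 (buy GBP at ask) = GBP 2,111,191.11

Net profit: GBP 38,191.11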